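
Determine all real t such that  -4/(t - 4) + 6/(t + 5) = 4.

Multiply both sides by (t - 4)(t + 5):
-4(t + 5) + 6(t - 4) = 4(t - 4)(t + 5).
Expand and collect terms: 4t^2 + 2t - 36 = 0.
By the quadratic formula, t = (-2 +/- sqrt(580)) / 8, so t ~= 2.7604 or t ~= -3.2604.
Neither value makes a denominator zero (t != 4, t != -5), so both are valid.

t = -3.2604 or t = 2.7604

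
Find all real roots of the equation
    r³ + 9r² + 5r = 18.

Rearrange: r³ + 9r² + 5r - 18 = 0.
Possible rational roots are divisors of -18. Testing r = -2 gives 0, so (r + 2) is a factor.
Divide: r³ + 9r² + 5r - 18 = (r + 2)(r² + 7r - 9).
Apply the quadratic formula to r² + 7r - 9 = 0: r = (-7 ± √85)/2, i.e. r ≈ 1.1098 or r ≈ -8.1098.

r = -8.1098 or r = -2 or r = 1.1098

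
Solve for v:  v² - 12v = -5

v = 0.4322 or v = 11.5678

Rearrange to standard form: v² - 12v + 5 = 0.
Discriminant: (-12)² − 4·1·5 = 124.
Quadratic formula: v = (12 ± √124) / 2.
So v = √(31) + 6 ≈ 11.5678 or v = 6 - √(31) ≈ 0.4322.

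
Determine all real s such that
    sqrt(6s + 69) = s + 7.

s = 2

Square both sides: 6s + 69 = (s + 7)^2.
Expand and rearrange: s^2 + 8s - 20 = 0.
Solving gives s = 2 or s = -10.
Check each candidate in the original equation:
  s = 2: sqrt(81) = 9, while s + 7 = 9 — valid.
  s = -10: sqrt(9) = 3, while s + 7 = -3 — extraneous.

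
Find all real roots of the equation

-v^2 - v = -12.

v = -4 or v = 3

Bring every term to one side: -v^2 - v + 12 = 0.
Factor: -1(v - 3)(v + 4) = 0.
So v = 3 or v = -4.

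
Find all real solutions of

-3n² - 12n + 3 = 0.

Discriminant: (-12)² − 4·(-3)·3 = 180.
Quadratic formula: n = (12 ± √180) / (-6).
So n = -√(5) - 2 ≈ -4.2361 or n = -2 + √(5) ≈ 0.2361.

n = -4.2361 or n = 0.2361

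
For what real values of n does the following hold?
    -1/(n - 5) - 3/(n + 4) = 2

Multiply both sides by (n - 5)(n + 4):
-(n + 4) - 3(n - 5) = 2(n - 5)(n + 4).
Expand and collect terms: 2n^2 + 2n - 51 = 0.
By the quadratic formula, n = (-2 +/- sqrt(412)) / 4, so n ~= 4.5744 or n ~= -5.5744.
Neither value makes a denominator zero (n != 5, n != -4), so both are valid.

n = -5.5744 or n = 4.5744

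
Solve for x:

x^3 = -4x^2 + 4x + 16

Rearrange: x^3 + 4x^2 - 4x - 16 = 0.
Possible rational roots are divisors of -16. Testing x = -2 gives 0, so (x + 2) is a factor.
Divide: x^3 + 4x^2 - 4x - 16 = (x + 2)(x^2 + 2x - 8).
Factor the quadratic: x = 2 or x = -4.

x = -4 or x = -2 or x = 2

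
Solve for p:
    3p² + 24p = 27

p = -9 or p = 1

Bring every term to one side: 3p² + 24p - 27 = 0.
Factor: 3(p - 1)(p + 9) = 0.
So p = 1 or p = -9.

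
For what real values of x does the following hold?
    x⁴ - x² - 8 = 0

x = -1.8364 or x = 1.8364

Let u = x². The equation becomes u² - u - 8 = 0.
By the quadratic formula, u = 1/2 + √(33)/2 or u = 1/2 - √(33)/2.
x² = 1/2 + √(33)/2 gives x = ±√(1/2 + √(33)/2) ≈ ±1.8364.
x² = 1/2 - √(33)/2 < 0 has no real solution.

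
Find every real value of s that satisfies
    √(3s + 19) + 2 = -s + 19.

s = 10

Isolate the radical: √(3s + 19) = -s + 17.
Square both sides: 3s + 19 = (-s + 17)².
Expand and rearrange: s² - 37s + 270 = 0.
Solving gives s = 27 or s = 10.
Check each candidate in the original equation:
  s = 27: √(100) = 10, while -s + 17 = -10 — extraneous.
  s = 10: √(49) = 7, while -s + 17 = 7 — valid.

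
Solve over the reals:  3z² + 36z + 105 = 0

z = -7 or z = -5

Factor: 3(z + 7)(z + 5) = 0.
So z = -7 or z = -5.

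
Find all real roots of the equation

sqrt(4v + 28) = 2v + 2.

v = 2

Square both sides: 4v + 28 = (2v + 2)^2.
Expand and rearrange: 4v^2 + 4v - 24 = 0.
Solving gives v = 2 or v = -3.
Check each candidate in the original equation:
  v = 2: sqrt(36) = 6, while 2v + 2 = 6 — valid.
  v = -3: sqrt(16) = 4, while 2v + 2 = -4 — extraneous.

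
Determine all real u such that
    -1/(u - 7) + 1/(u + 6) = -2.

u = -6.4821 or u = 7.4821

Multiply both sides by (u - 7)(u + 6):
-(u + 6) + (u - 7) = -2(u - 7)(u + 6).
Expand and collect terms: -2u² + 2u + 97 = 0.
By the quadratic formula, u = (-2 ± √780) / -4, so u ≈ -6.4821 or u ≈ 7.4821.
Neither value makes a denominator zero (u ≠ 7, u ≠ -6), so both are valid.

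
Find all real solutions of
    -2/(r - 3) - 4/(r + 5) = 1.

Multiply both sides by (r - 3)(r + 5):
-2(r + 5) - 4(r - 3) = (r - 3)(r + 5).
Expand and collect terms: r² + 8r - 17 = 0.
By the quadratic formula, r = (-8 ± √132) / 2, so r ≈ 1.7446 or r ≈ -9.7446.
Neither value makes a denominator zero (r ≠ 3, r ≠ -5), so both are valid.

r = -9.7446 or r = 1.7446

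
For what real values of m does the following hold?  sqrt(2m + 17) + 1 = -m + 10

Isolate the radical: sqrt(2m + 17) = -m + 9.
Square both sides: 2m + 17 = (-m + 9)^2.
Expand and rearrange: m^2 - 20m + 64 = 0.
Solving gives m = 16 or m = 4.
Check each candidate in the original equation:
  m = 16: sqrt(49) = 7, while -m + 9 = -7 — extraneous.
  m = 4: sqrt(25) = 5, while -m + 9 = 5 — valid.

m = 4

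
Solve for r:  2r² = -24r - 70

r = -7 or r = -5

Bring every term to one side: 2r² + 24r + 70 = 0.
Factor: 2(r + 5)(r + 7) = 0.
So r = -5 or r = -7.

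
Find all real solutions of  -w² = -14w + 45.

Bring every term to one side: -w² + 14w - 45 = 0.
Factor: -1(w - 5)(w - 9) = 0.
So w = 5 or w = 9.

w = 5 or w = 9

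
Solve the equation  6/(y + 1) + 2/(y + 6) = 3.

y = -5.5373 or y = 1.204

Multiply both sides by (y + 1)(y + 6):
6(y + 6) + 2(y + 1) = 3(y + 1)(y + 6).
Expand and collect terms: 3y² + 13y - 20 = 0.
By the quadratic formula, y = (-13 ± √409) / 6, so y ≈ 1.204 or y ≈ -5.5373.
Neither value makes a denominator zero (y ≠ -1, y ≠ -6), so both are valid.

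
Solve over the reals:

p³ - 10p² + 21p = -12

p = -0.4641 or p = 4 or p = 6.4641

Rearrange: p³ - 10p² + 21p + 12 = 0.
Possible rational roots are divisors of 12. Testing p = 4 gives 0, so (p - 4) is a factor.
Divide: p³ - 10p² + 21p + 12 = (p - 4)(p² - 6p - 3).
Apply the quadratic formula to p² - 6p - 3 = 0: p = (6 ± √48)/2, i.e. p ≈ 6.4641 or p ≈ -0.4641.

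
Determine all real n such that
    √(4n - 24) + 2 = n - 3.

Isolate the radical: √(4n - 24) = n - 5.
Square both sides: 4n - 24 = (n - 5)².
Expand and rearrange: n² - 14n + 49 = 0.
This gives the repeated root n = 7.
Check in the original equation:
  n = 7: √(4) = 2, while n - 5 = 2 — valid.

n = 7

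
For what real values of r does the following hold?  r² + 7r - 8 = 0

Factor: (r - 1)(r + 8) = 0.
So r = 1 or r = -8.

r = -8 or r = 1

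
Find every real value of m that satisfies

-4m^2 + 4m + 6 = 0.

m = -0.8229 or m = 1.8229

Discriminant: (4)^2 - 4*(-4)*6 = 112.
Quadratic formula: m = (-4 +/- sqrt(112)) / (-8).
So m = 1/2 - sqrt(7)/2 ~= -0.8229 or m = 1/2 + sqrt(7)/2 ~= 1.8229.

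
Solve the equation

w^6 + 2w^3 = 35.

w = -1.9129 or w = 1.71

Let u = w^3. The equation becomes u^2 + 2u - 35 = 0.
Factor: (u - 5)(u + 7) = 0, so u = 5 or u = -7.
w^3 = 5 gives w = (5)^(1/3) ~= 1.71.
w^3 = -7 gives w = -(7)^(1/3) ~= -1.9129.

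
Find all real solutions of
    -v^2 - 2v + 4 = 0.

v = -3.2361 or v = 1.2361

Discriminant: (-2)^2 - 4*(-1)*4 = 20.
Quadratic formula: v = (2 +/- sqrt(20)) / (-2).
So v = -sqrt(5) - 1 ~= -3.2361 or v = -1 + sqrt(5) ~= 1.2361.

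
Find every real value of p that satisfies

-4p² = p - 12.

p = -1.8616 or p = 1.6116

Rearrange to standard form: -4p² - p + 12 = 0.
Discriminant: (-1)² − 4·(-4)·12 = 193.
Quadratic formula: p = (1 ± √193) / (-8).
So p = -√(193)/8 - 1/8 ≈ -1.8616 or p = -1/8 + √(193)/8 ≈ 1.6116.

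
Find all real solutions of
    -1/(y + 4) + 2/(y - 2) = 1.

y = -4.772 or y = 3.772

Multiply both sides by (y + 4)(y - 2):
-(y - 2) + 2(y + 4) = (y + 4)(y - 2).
Expand and collect terms: y^2 + y - 18 = 0.
By the quadratic formula, y = (-1 +/- sqrt(73)) / 2, so y ~= 3.772 or y ~= -4.772.
Neither value makes a denominator zero (y != -4, y != 2), so both are valid.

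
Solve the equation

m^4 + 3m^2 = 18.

m = -1.7321 or m = 1.7321

Let u = m^2. The equation becomes u^2 + 3u - 18 = 0.
Factor: (u - 3)(u + 6) = 0, so u = 3 or u = -6.
m^2 = 3 gives m = +/-sqrt(3) ~= +/-1.7321.
m^2 = -6 < 0 has no real solution.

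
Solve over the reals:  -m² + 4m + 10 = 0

m = -1.7417 or m = 5.7417

Discriminant: (4)² − 4·(-1)·10 = 56.
Quadratic formula: m = (-4 ± √56) / (-2).
So m = 2 - √(14) ≈ -1.7417 or m = 2 + √(14) ≈ 5.7417.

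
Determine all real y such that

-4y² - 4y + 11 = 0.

Discriminant: (-4)² − 4·(-4)·11 = 192.
Quadratic formula: y = (4 ± √192) / (-8).
So y = -√(3) - 1/2 ≈ -2.2321 or y = -1/2 + √(3) ≈ 1.2321.

y = -2.2321 or y = 1.2321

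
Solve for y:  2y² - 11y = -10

y = 1.1492 or y = 4.3508

Rearrange to standard form: 2y² - 11y + 10 = 0.
Discriminant: (-11)² − 4·2·10 = 41.
Quadratic formula: y = (11 ± √41) / 4.
So y = √(41)/4 + 11/4 ≈ 4.3508 or y = 11/4 - √(41)/4 ≈ 1.1492.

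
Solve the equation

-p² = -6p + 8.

Bring every term to one side: -p² + 6p - 8 = 0.
Factor: -1(p - 4)(p - 2) = 0.
So p = 4 or p = 2.

p = 2 or p = 4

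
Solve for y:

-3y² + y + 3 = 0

Discriminant: (1)² − 4·(-3)·3 = 37.
Quadratic formula: y = (-1 ± √37) / (-6).
So y = 1/6 - √(37)/6 ≈ -0.8471 or y = 1/6 + √(37)/6 ≈ 1.1805.

y = -0.8471 or y = 1.1805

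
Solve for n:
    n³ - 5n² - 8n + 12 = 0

Possible rational roots are divisors of 12. Testing n = 1 gives 0, so (n - 1) is a factor.
Divide: n³ - 5n² - 8n + 12 = (n - 1)(n² - 4n - 12).
Factor the quadratic: n = 6 or n = -2.

n = -2 or n = 1 or n = 6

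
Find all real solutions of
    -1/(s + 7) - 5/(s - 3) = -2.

Multiply both sides by (s + 7)(s - 3):
-(s - 3) - 5(s + 7) = -2(s + 7)(s - 3).
Expand and collect terms: -2s² - 2s + 74 = 0.
By the quadratic formula, s = (2 ± √596) / -4, so s ≈ -6.6033 or s ≈ 5.6033.
Neither value makes a denominator zero (s ≠ -7, s ≠ 3), so both are valid.

s = -6.6033 or s = 5.6033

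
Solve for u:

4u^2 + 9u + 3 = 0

Discriminant: (9)^2 - 4*4*3 = 33.
Quadratic formula: u = (-9 +/- sqrt(33)) / 8.
So u = -9/8 + sqrt(33)/8 ~= -0.4069 or u = -9/8 - sqrt(33)/8 ~= -1.8431.

u = -1.8431 or u = -0.4069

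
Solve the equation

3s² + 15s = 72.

s = -8 or s = 3

Bring every term to one side: 3s² + 15s - 72 = 0.
Factor: 3(s + 8)(s - 3) = 0.
So s = -8 or s = 3.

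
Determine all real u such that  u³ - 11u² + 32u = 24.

Rearrange: u³ - 11u² + 32u - 24 = 0.
Possible rational roots are divisors of -24. Testing u = 3 gives 0, so (u - 3) is a factor.
Divide: u³ - 11u² + 32u - 24 = (u - 3)(u² - 8u + 8).
Apply the quadratic formula to u² - 8u + 8 = 0: u = (8 ± √32)/2, i.e. u ≈ 6.8284 or u ≈ 1.1716.

u = 1.1716 or u = 3 or u = 6.8284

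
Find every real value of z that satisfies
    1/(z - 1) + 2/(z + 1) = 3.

Multiply both sides by (z - 1)(z + 1):
(z + 1) + 2(z - 1) = 3(z - 1)(z + 1).
Expand and collect terms: 3z^2 - 3z - 2 = 0.
By the quadratic formula, z = (3 +/- sqrt(33)) / 6, so z ~= 1.4574 or z ~= -0.4574.
Neither value makes a denominator zero (z != 1, z != -1), so both are valid.

z = -0.4574 or z = 1.4574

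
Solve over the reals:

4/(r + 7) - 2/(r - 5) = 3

Multiply both sides by (r + 7)(r - 5):
4(r - 5) - 2(r + 7) = 3(r + 7)(r - 5).
Expand and collect terms: 3r^2 + 4r - 71 = 0.
By the quadratic formula, r = (-4 +/- sqrt(868)) / 6, so r ~= 4.2436 or r ~= -5.577.
Neither value makes a denominator zero (r != -7, r != 5), so both are valid.

r = -5.577 or r = 4.2436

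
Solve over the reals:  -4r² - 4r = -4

Rearrange to standard form: -4r² - 4r + 4 = 0.
Discriminant: (-4)² − 4·(-4)·4 = 80.
Quadratic formula: r = (4 ± √80) / (-8).
So r = -√(5)/2 - 1/2 ≈ -1.618 or r = -1/2 + √(5)/2 ≈ 0.618.

r = -1.618 or r = 0.618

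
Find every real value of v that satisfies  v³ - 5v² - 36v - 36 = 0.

Possible rational roots are divisors of -36. Testing v = -3 gives 0, so (v + 3) is a factor.
Divide: v³ - 5v² - 36v - 36 = (v + 3)(v² - 8v - 12).
Apply the quadratic formula to v² - 8v - 12 = 0: v = (8 ± √112)/2, i.e. v ≈ 9.2915 or v ≈ -1.2915.

v = -3 or v = -1.2915 or v = 9.2915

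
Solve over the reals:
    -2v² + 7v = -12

Rearrange to standard form: -2v² + 7v + 12 = 0.
Discriminant: (7)² − 4·(-2)·12 = 145.
Quadratic formula: v = (-7 ± √145) / (-4).
So v = 7/4 - √(145)/4 ≈ -1.2604 or v = 7/4 + √(145)/4 ≈ 4.7604.

v = -1.2604 or v = 4.7604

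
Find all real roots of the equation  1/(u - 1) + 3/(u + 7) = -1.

Multiply both sides by (u - 1)(u + 7):
(u + 7) + 3(u - 1) = -(u - 1)(u + 7).
Expand and collect terms: -u² - 10u + 3 = 0.
By the quadratic formula, u = (10 ± √112) / -2, so u ≈ -10.2915 or u ≈ 0.2915.
Neither value makes a denominator zero (u ≠ 1, u ≠ -7), so both are valid.

u = -10.2915 or u = 0.2915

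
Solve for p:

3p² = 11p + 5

Rearrange to standard form: 3p² - 11p - 5 = 0.
Discriminant: (-11)² − 4·3·(-5) = 181.
Quadratic formula: p = (11 ± √181) / 6.
So p = 11/6 + √(181)/6 ≈ 4.0756 or p = 11/6 - √(181)/6 ≈ -0.4089.

p = -0.4089 or p = 4.0756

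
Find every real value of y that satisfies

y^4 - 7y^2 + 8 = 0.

Let u = y^2. The equation becomes u^2 - 7u + 8 = 0.
By the quadratic formula, u = sqrt(17)/2 + 7/2 or u = 7/2 - sqrt(17)/2.
y^2 = sqrt(17)/2 + 7/2 gives y = +/-sqrt(sqrt(17)/2 + 7/2) ~= +/-2.3583.
y^2 = 7/2 - sqrt(17)/2 gives y = +/-sqrt(7/2 - sqrt(17)/2) ~= +/-1.1994.

y = -2.3583 or y = -1.1994 or y = 1.1994 or y = 2.3583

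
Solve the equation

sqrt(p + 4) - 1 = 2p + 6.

Isolate the radical: sqrt(p + 4) = 2p + 7.
Square both sides: p + 4 = (2p + 7)^2.
Expand and rearrange: 4p^2 + 27p + 45 = 0.
Solving gives p = -3 or p = -3.75.
Check each candidate in the original equation:
  p = -3: sqrt(1) = 1, while 2p + 7 = 1 — valid.
  p = -3.75: sqrt(0.25) = 0.5, while 2p + 7 = -0.5 — extraneous.

p = -3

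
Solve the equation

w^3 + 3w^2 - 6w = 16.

Rearrange: w^3 + 3w^2 - 6w - 16 = 0.
Possible rational roots are divisors of -16. Testing w = -2 gives 0, so (w + 2) is a factor.
Divide: w^3 + 3w^2 - 6w - 16 = (w + 2)(w^2 + w - 8).
Apply the quadratic formula to w^2 + w - 8 = 0: w = (-1 +/- sqrt(33))/2, i.e. w ~= 2.3723 or w ~= -3.3723.

w = -3.3723 or w = -2 or w = 2.3723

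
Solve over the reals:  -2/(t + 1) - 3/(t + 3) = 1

Multiply both sides by (t + 1)(t + 3):
-2(t + 3) - 3(t + 1) = (t + 1)(t + 3).
Expand and collect terms: t² + 9t + 12 = 0.
By the quadratic formula, t = (-9 ± √33) / 2, so t ≈ -1.6277 or t ≈ -7.3723.
Neither value makes a denominator zero (t ≠ -1, t ≠ -3), so both are valid.

t = -7.3723 or t = -1.6277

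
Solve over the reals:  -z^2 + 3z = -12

Rearrange to standard form: -z^2 + 3z + 12 = 0.
Discriminant: (3)^2 - 4*(-1)*12 = 57.
Quadratic formula: z = (-3 +/- sqrt(57)) / (-2).
So z = 3/2 - sqrt(57)/2 ~= -2.2749 or z = 3/2 + sqrt(57)/2 ~= 5.2749.

z = -2.2749 or z = 5.2749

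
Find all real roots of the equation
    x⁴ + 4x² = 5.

Let u = x². The equation becomes u² + 4u - 5 = 0.
Factor: (u - 1)(u + 5) = 0, so u = 1 or u = -5.
x² = 1 gives x = ±1.
x² = -5 < 0 has no real solution.

x = -1 or x = 1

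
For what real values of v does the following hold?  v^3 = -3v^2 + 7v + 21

v = -3 or v = -2.6458 or v = 2.6458

Rearrange: v^3 + 3v^2 - 7v - 21 = 0.
Possible rational roots are divisors of -21. Testing v = -3 gives 0, so (v + 3) is a factor.
Divide: v^3 + 3v^2 - 7v - 21 = (v + 3)(v^2 - 7).
Apply the quadratic formula to v^2 - 7 = 0: v = (0 +/- sqrt(28))/2, i.e. v ~= 2.6458 or v ~= -2.6458.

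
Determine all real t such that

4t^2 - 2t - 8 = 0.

t = -1.1861 or t = 1.6861

Discriminant: (-2)^2 - 4*4*(-8) = 132.
Quadratic formula: t = (2 +/- sqrt(132)) / 8.
So t = 1/4 + sqrt(33)/4 ~= 1.6861 or t = 1/4 - sqrt(33)/4 ~= -1.1861.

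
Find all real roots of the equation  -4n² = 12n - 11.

Rearrange to standard form: -4n² - 12n + 11 = 0.
Discriminant: (-12)² − 4·(-4)·11 = 320.
Quadratic formula: n = (12 ± √320) / (-8).
So n = -√(5) - 3/2 ≈ -3.7361 or n = -3/2 + √(5) ≈ 0.7361.

n = -3.7361 or n = 0.7361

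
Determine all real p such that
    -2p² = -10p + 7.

Rearrange to standard form: -2p² + 10p - 7 = 0.
Discriminant: (10)² − 4·(-2)·(-7) = 44.
Quadratic formula: p = (-10 ± √44) / (-4).
So p = 5/2 - √(11)/2 ≈ 0.8417 or p = √(11)/2 + 5/2 ≈ 4.1583.

p = 0.8417 or p = 4.1583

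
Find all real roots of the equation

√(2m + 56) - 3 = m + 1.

Isolate the radical: √(2m + 56) = m + 4.
Square both sides: 2m + 56 = (m + 4)².
Expand and rearrange: m² + 6m - 40 = 0.
Solving gives m = 4 or m = -10.
Check each candidate in the original equation:
  m = 4: √(64) = 8, while m + 4 = 8 — valid.
  m = -10: √(36) = 6, while m + 4 = -6 — extraneous.

m = 4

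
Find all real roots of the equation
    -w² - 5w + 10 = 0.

Discriminant: (-5)² − 4·(-1)·10 = 65.
Quadratic formula: w = (5 ± √65) / (-2).
So w = -√(65)/2 - 5/2 ≈ -6.5311 or w = -5/2 + √(65)/2 ≈ 1.5311.

w = -6.5311 or w = 1.5311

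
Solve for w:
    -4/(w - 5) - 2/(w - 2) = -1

Multiply both sides by (w - 5)(w - 2):
-4(w - 2) - 2(w - 5) = -(w - 5)(w - 2).
Expand and collect terms: -w^2 + 13w - 28 = 0.
By the quadratic formula, w = (-13 +/- sqrt(57)) / -2, so w ~= 2.7251 or w ~= 10.2749.
Neither value makes a denominator zero (w != 5, w != 2), so both are valid.

w = 2.7251 or w = 10.2749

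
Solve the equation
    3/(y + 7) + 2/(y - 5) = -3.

Multiply both sides by (y + 7)(y - 5):
3(y - 5) + 2(y + 7) = -3(y + 7)(y - 5).
Expand and collect terms: -3y^2 - 11y + 106 = 0.
By the quadratic formula, y = (11 +/- sqrt(1393)) / -6, so y ~= -8.0538 or y ~= 4.3872.
Neither value makes a denominator zero (y != -7, y != 5), so both are valid.

y = -8.0538 or y = 4.3872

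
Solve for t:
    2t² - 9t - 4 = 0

t = -0.4075 or t = 4.9075

Discriminant: (-9)² − 4·2·(-4) = 113.
Quadratic formula: t = (9 ± √113) / 4.
So t = 9/4 + √(113)/4 ≈ 4.9075 or t = 9/4 - √(113)/4 ≈ -0.4075.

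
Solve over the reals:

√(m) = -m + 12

m = 9

Square both sides: m = (-m + 12)².
Expand and rearrange: m² - 25m + 144 = 0.
Solving gives m = 16 or m = 9.
Check each candidate in the original equation:
  m = 16: √(16) = 4, while -m + 12 = -4 — extraneous.
  m = 9: √(9) = 3, while -m + 12 = 3 — valid.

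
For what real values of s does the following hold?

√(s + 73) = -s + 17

s = 8

Square both sides: s + 73 = (-s + 17)².
Expand and rearrange: s² - 35s + 216 = 0.
Solving gives s = 27 or s = 8.
Check each candidate in the original equation:
  s = 27: √(100) = 10, while -s + 17 = -10 — extraneous.
  s = 8: √(81) = 9, while -s + 17 = 9 — valid.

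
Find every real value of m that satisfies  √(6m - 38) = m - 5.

m = 7 or m = 9

Square both sides: 6m - 38 = (m - 5)².
Expand and rearrange: m² - 16m + 63 = 0.
Solving gives m = 9 or m = 7.
Check each candidate in the original equation:
  m = 9: √(16) = 4, while m - 5 = 4 — valid.
  m = 7: √(4) = 2, while m - 5 = 2 — valid.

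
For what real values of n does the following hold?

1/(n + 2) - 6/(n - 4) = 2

n = -0.5 or n = 0

Multiply both sides by (n + 2)(n - 4):
(n - 4) - 6(n + 2) = 2(n + 2)(n - 4).
Expand and collect terms: 2n² + n = 0.
Factor or apply the quadratic formula: n = 0 or n = -0.5.
Neither value makes a denominator zero (n ≠ -2, n ≠ 4), so both are valid.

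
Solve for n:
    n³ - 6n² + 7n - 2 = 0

n = 0.4384 or n = 1 or n = 4.5616

Possible rational roots are divisors of -2. Testing n = 1 gives 0, so (n - 1) is a factor.
Divide: n³ - 6n² + 7n - 2 = (n - 1)(n² - 5n + 2).
Apply the quadratic formula to n² - 5n + 2 = 0: n = (5 ± √17)/2, i.e. n ≈ 4.5616 or n ≈ 0.4384.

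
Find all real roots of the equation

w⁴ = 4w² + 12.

Let u = w². The equation becomes u² - 4u - 12 = 0.
Factor: (u + 2)(u - 6) = 0, so u = -2 or u = 6.
w² = -2 < 0 has no real solution.
w² = 6 gives w = ±√(6) ≈ ±2.4495.

w = -2.4495 or w = 2.4495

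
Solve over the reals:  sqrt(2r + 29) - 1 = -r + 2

r = -2

Isolate the radical: sqrt(2r + 29) = -r + 3.
Square both sides: 2r + 29 = (-r + 3)^2.
Expand and rearrange: r^2 - 8r - 20 = 0.
Solving gives r = 10 or r = -2.
Check each candidate in the original equation:
  r = 10: sqrt(49) = 7, while -r + 3 = -7 — extraneous.
  r = -2: sqrt(25) = 5, while -r + 3 = 5 — valid.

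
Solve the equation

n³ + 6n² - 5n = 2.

Rearrange: n³ + 6n² - 5n - 2 = 0.
Possible rational roots are divisors of -2. Testing n = 1 gives 0, so (n - 1) is a factor.
Divide: n³ + 6n² - 5n - 2 = (n - 1)(n² + 7n + 2).
Apply the quadratic formula to n² + 7n + 2 = 0: n = (-7 ± √41)/2, i.e. n ≈ -0.2984 or n ≈ -6.7016.

n = -6.7016 or n = -0.2984 or n = 1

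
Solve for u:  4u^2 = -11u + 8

u = -3.3475 or u = 0.5975

Rearrange to standard form: 4u^2 + 11u - 8 = 0.
Discriminant: (11)^2 - 4*4*(-8) = 249.
Quadratic formula: u = (-11 +/- sqrt(249)) / 8.
So u = -11/8 + sqrt(249)/8 ~= 0.5975 or u = -sqrt(249)/8 - 11/8 ~= -3.3475.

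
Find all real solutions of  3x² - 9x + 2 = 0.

Discriminant: (-9)² − 4·3·2 = 57.
Quadratic formula: x = (9 ± √57) / 6.
So x = √(57)/6 + 3/2 ≈ 2.7583 or x = 3/2 - √(57)/6 ≈ 0.2417.

x = 0.2417 or x = 2.7583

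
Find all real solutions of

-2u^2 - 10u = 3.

Rearrange to standard form: -2u^2 - 10u - 3 = 0.
Discriminant: (-10)^2 - 4*(-2)*(-3) = 76.
Quadratic formula: u = (10 +/- sqrt(76)) / (-4).
So u = -5/2 - sqrt(19)/2 ~= -4.6794 or u = -5/2 + sqrt(19)/2 ~= -0.3206.

u = -4.6794 or u = -0.3206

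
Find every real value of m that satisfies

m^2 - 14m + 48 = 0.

m = 6 or m = 8

Factor: (m - 8)(m - 6) = 0.
So m = 8 or m = 6.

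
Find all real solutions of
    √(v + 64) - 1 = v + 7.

v = 0

Isolate the radical: √(v + 64) = v + 8.
Square both sides: v + 64 = (v + 8)².
Expand and rearrange: v² + 15v = 0.
Solving gives v = 0 or v = -15.
Check each candidate in the original equation:
  v = 0: √(64) = 8, while v + 8 = 8 — valid.
  v = -15: √(49) = 7, while v + 8 = -7 — extraneous.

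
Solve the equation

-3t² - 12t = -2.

t = -4.1602 or t = 0.1602

Rearrange to standard form: -3t² - 12t + 2 = 0.
Discriminant: (-12)² − 4·(-3)·2 = 168.
Quadratic formula: t = (12 ± √168) / (-6).
So t = -√(42)/3 - 2 ≈ -4.1602 or t = -2 + √(42)/3 ≈ 0.1602.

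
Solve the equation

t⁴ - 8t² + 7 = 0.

Let u = t². The equation becomes u² - 8u + 7 = 0.
Factor: (u - 1)(u - 7) = 0, so u = 1 or u = 7.
t² = 1 gives t = ±1.
t² = 7 gives t = ±√(7) ≈ ±2.6458.

t = -2.6458 or t = -1 or t = 1 or t = 2.6458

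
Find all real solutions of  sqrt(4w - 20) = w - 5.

Square both sides: 4w - 20 = (w - 5)^2.
Expand and rearrange: w^2 - 14w + 45 = 0.
Solving gives w = 9 or w = 5.
Check each candidate in the original equation:
  w = 9: sqrt(16) = 4, while w - 5 = 4 — valid.
  w = 5: sqrt(0) = 0, while w - 5 = 0 — valid.

w = 5 or w = 9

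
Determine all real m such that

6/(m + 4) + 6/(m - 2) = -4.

m = -5.8541 or m = 0.8541

Multiply both sides by (m + 4)(m - 2):
6(m - 2) + 6(m + 4) = -4(m + 4)(m - 2).
Expand and collect terms: -4m^2 - 20m + 20 = 0.
By the quadratic formula, m = (20 +/- sqrt(720)) / -8, so m ~= -5.8541 or m ~= 0.8541.
Neither value makes a denominator zero (m != -4, m != 2), so both are valid.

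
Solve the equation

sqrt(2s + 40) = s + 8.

Square both sides: 2s + 40 = (s + 8)^2.
Expand and rearrange: s^2 + 14s + 24 = 0.
Solving gives s = -2 or s = -12.
Check each candidate in the original equation:
  s = -2: sqrt(36) = 6, while s + 8 = 6 — valid.
  s = -12: sqrt(16) = 4, while s + 8 = -4 — extraneous.

s = -2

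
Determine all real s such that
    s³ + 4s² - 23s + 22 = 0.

s = -7.4721 or s = 1.4721 or s = 2

Possible rational roots are divisors of 22. Testing s = 2 gives 0, so (s - 2) is a factor.
Divide: s³ + 4s² - 23s + 22 = (s - 2)(s² + 6s - 11).
Apply the quadratic formula to s² + 6s - 11 = 0: s = (-6 ± √80)/2, i.e. s ≈ 1.4721 or s ≈ -7.4721.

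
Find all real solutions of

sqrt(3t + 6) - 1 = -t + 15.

Isolate the radical: sqrt(3t + 6) = -t + 16.
Square both sides: 3t + 6 = (-t + 16)^2.
Expand and rearrange: t^2 - 35t + 250 = 0.
Solving gives t = 25 or t = 10.
Check each candidate in the original equation:
  t = 25: sqrt(81) = 9, while -t + 16 = -9 — extraneous.
  t = 10: sqrt(36) = 6, while -t + 16 = 6 — valid.

t = 10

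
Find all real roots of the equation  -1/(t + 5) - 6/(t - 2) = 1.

Multiply both sides by (t + 5)(t - 2):
-(t - 2) - 6(t + 5) = (t + 5)(t - 2).
Expand and collect terms: t² + 10t + 18 = 0.
By the quadratic formula, t = (-10 ± √28) / 2, so t ≈ -2.3542 or t ≈ -7.6458.
Neither value makes a denominator zero (t ≠ -5, t ≠ 2), so both are valid.

t = -7.6458 or t = -2.3542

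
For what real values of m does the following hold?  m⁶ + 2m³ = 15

Let u = m³. The equation becomes u² + 2u - 15 = 0.
Factor: (u - 3)(u + 5) = 0, so u = 3 or u = -5.
m³ = 3 gives m = ∛(3) ≈ 1.4422.
m³ = -5 gives m = -∛(5) ≈ -1.71.

m = -1.71 or m = 1.4422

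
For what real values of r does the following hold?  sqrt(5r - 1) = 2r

r = 0.25 or r = 1

Square both sides: 5r - 1 = (2r)^2.
Expand and rearrange: 4r^2 - 5r + 1 = 0.
Solving gives r = 1 or r = 0.25.
Check each candidate in the original equation:
  r = 1: sqrt(4) = 2, while 2r = 2 — valid.
  r = 0.25: sqrt(0.25) = 0.5, while 2r = 0.5 — valid.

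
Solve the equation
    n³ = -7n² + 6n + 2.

Rearrange: n³ + 7n² - 6n - 2 = 0.
Possible rational roots are divisors of -2. Testing n = 1 gives 0, so (n - 1) is a factor.
Divide: n³ + 7n² - 6n - 2 = (n - 1)(n² + 8n + 2).
Apply the quadratic formula to n² + 8n + 2 = 0: n = (-8 ± √56)/2, i.e. n ≈ -0.2583 or n ≈ -7.7417.

n = -7.7417 or n = -0.2583 or n = 1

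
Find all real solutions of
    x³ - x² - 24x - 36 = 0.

Possible rational roots are divisors of -36. Testing x = -3 gives 0, so (x + 3) is a factor.
Divide: x³ - x² - 24x - 36 = (x + 3)(x² - 4x - 12).
Factor the quadratic: x = 6 or x = -2.

x = -3 or x = -2 or x = 6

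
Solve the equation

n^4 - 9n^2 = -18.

n = -2.4495 or n = -1.7321 or n = 1.7321 or n = 2.4495

Let u = n^2. The equation becomes u^2 - 9u + 18 = 0.
Factor: (u - 6)(u - 3) = 0, so u = 6 or u = 3.
n^2 = 6 gives n = +/-sqrt(6) ~= +/-2.4495.
n^2 = 3 gives n = +/-sqrt(3) ~= +/-1.7321.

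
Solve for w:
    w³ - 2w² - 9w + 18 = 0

w = -3 or w = 2 or w = 3

Possible rational roots are divisors of 18. Testing w = 3 gives 0, so (w - 3) is a factor.
Divide: w³ - 2w² - 9w + 18 = (w - 3)(w² + w - 6).
Factor the quadratic: w = 2 or w = -3.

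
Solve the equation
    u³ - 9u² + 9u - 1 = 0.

Possible rational roots are divisors of -1. Testing u = 1 gives 0, so (u - 1) is a factor.
Divide: u³ - 9u² + 9u - 1 = (u - 1)(u² - 8u + 1).
Apply the quadratic formula to u² - 8u + 1 = 0: u = (8 ± √60)/2, i.e. u ≈ 7.873 or u ≈ 0.127.

u = 0.127 or u = 1 or u = 7.873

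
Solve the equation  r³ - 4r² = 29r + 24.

Rearrange: r³ - 4r² - 29r - 24 = 0.
Possible rational roots are divisors of -24. Testing r = -3 gives 0, so (r + 3) is a factor.
Divide: r³ - 4r² - 29r - 24 = (r + 3)(r² - 7r - 8).
Factor the quadratic: r = 8 or r = -1.

r = -3 or r = -1 or r = 8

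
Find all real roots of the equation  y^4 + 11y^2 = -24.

No real solutions.

Let u = y^2. The equation becomes u^2 + 11u + 24 = 0.
Factor: (u + 3)(u + 8) = 0, so u = -3 or u = -8.
y^2 = -3 < 0 has no real solution.
y^2 = -8 < 0 has no real solution.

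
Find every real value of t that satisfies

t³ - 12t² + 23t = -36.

Rearrange: t³ - 12t² + 23t + 36 = 0.
Possible rational roots are divisors of 36. Testing t = 4 gives 0, so (t - 4) is a factor.
Divide: t³ - 12t² + 23t + 36 = (t - 4)(t² - 8t - 9).
Factor the quadratic: t = 9 or t = -1.

t = -1 or t = 4 or t = 9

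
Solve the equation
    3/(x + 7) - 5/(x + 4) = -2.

Multiply both sides by (x + 7)(x + 4):
3(x + 4) - 5(x + 7) = -2(x + 7)(x + 4).
Expand and collect terms: -2x^2 - 20x - 33 = 0.
By the quadratic formula, x = (20 +/- sqrt(136)) / -4, so x ~= -7.9155 or x ~= -2.0845.
Neither value makes a denominator zero (x != -7, x != -4), so both are valid.

x = -7.9155 or x = -2.0845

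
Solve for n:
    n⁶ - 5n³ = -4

Let u = n³. The equation becomes u² - 5u + 4 = 0.
Factor: (u - 1)(u - 4) = 0, so u = 1 or u = 4.
n³ = 1 gives n = 1.
n³ = 4 gives n = ∛(4) ≈ 1.5874.

n = 1 or n = 1.5874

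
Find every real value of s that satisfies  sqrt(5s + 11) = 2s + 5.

s = -2 or s = -1.75

Square both sides: 5s + 11 = (2s + 5)^2.
Expand and rearrange: 4s^2 + 15s + 14 = 0.
Solving gives s = -1.75 or s = -2.
Check each candidate in the original equation:
  s = -1.75: sqrt(2.25) = 1.5, while 2s + 5 = 1.5 — valid.
  s = -2: sqrt(1) = 1, while 2s + 5 = 1 — valid.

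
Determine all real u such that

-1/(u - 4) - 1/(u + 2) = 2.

Multiply both sides by (u - 4)(u + 2):
-(u + 2) - (u - 4) = 2(u - 4)(u + 2).
Expand and collect terms: 2u² - 2u - 18 = 0.
By the quadratic formula, u = (2 ± √148) / 4, so u ≈ 3.5414 or u ≈ -2.5414.
Neither value makes a denominator zero (u ≠ 4, u ≠ -2), so both are valid.

u = -2.5414 or u = 3.5414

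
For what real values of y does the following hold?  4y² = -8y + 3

y = -2.3229 or y = 0.3229

Rearrange to standard form: 4y² + 8y - 3 = 0.
Discriminant: (8)² − 4·4·(-3) = 112.
Quadratic formula: y = (-8 ± √112) / 8.
So y = -1 + √(7)/2 ≈ 0.3229 or y = -√(7)/2 - 1 ≈ -2.3229.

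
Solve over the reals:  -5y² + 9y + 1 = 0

Discriminant: (9)² − 4·(-5)·1 = 101.
Quadratic formula: y = (-9 ± √101) / (-10).
So y = 9/10 - √(101)/10 ≈ -0.105 or y = 9/10 + √(101)/10 ≈ 1.905.

y = -0.105 or y = 1.905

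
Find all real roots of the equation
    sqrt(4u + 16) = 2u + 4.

Square both sides: 4u + 16 = (2u + 4)^2.
Expand and rearrange: 4u^2 + 12u = 0.
Solving gives u = 0 or u = -3.
Check each candidate in the original equation:
  u = 0: sqrt(16) = 4, while 2u + 4 = 4 — valid.
  u = -3: sqrt(4) = 2, while 2u + 4 = -2 — extraneous.

u = 0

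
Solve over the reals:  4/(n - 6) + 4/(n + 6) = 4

Multiply both sides by (n - 6)(n + 6):
4(n + 6) + 4(n - 6) = 4(n - 6)(n + 6).
Expand and collect terms: 4n^2 - 8n - 144 = 0.
By the quadratic formula, n = (8 +/- sqrt(2368)) / 8, so n ~= 7.0828 or n ~= -5.0828.
Neither value makes a denominator zero (n != 6, n != -6), so both are valid.

n = -5.0828 or n = 7.0828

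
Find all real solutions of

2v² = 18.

Bring every term to one side: 2v² - 18 = 0.
Factor: 2(v - 3)(v + 3) = 0.
So v = 3 or v = -3.

v = -3 or v = 3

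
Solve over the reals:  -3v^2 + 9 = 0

v = -1.7321 or v = 1.7321

Discriminant: (0)^2 - 4*(-3)*9 = 108.
Quadratic formula: v = (0 +/- sqrt(108)) / (-6).
So v = -sqrt(3) ~= -1.7321 or v = sqrt(3) ~= 1.7321.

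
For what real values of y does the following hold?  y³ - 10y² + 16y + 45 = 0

Possible rational roots are divisors of 45. Testing y = 5 gives 0, so (y - 5) is a factor.
Divide: y³ - 10y² + 16y + 45 = (y - 5)(y² - 5y - 9).
Apply the quadratic formula to y² - 5y - 9 = 0: y = (5 ± √61)/2, i.e. y ≈ 6.4051 or y ≈ -1.4051.

y = -1.4051 or y = 5 or y = 6.4051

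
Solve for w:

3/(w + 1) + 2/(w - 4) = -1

w = -4.873 or w = 2.873

Multiply both sides by (w + 1)(w - 4):
3(w - 4) + 2(w + 1) = -(w + 1)(w - 4).
Expand and collect terms: -w² - 2w + 14 = 0.
By the quadratic formula, w = (2 ± √60) / -2, so w ≈ -4.873 or w ≈ 2.873.
Neither value makes a denominator zero (w ≠ -1, w ≠ 4), so both are valid.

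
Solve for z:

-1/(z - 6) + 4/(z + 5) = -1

Multiply both sides by (z - 6)(z + 5):
-(z + 5) + 4(z - 6) = -(z - 6)(z + 5).
Expand and collect terms: -z^2 - 2z + 59 = 0.
By the quadratic formula, z = (2 +/- sqrt(240)) / -2, so z ~= -8.746 or z ~= 6.746.
Neither value makes a denominator zero (z != 6, z != -5), so both are valid.

z = -8.746 or z = 6.746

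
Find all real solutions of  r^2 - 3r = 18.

r = -3 or r = 6

Bring every term to one side: r^2 - 3r - 18 = 0.
Factor: (r - 6)(r + 3) = 0.
So r = 6 or r = -3.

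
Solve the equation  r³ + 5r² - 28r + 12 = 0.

r = -8.4721 or r = 0.4721 or r = 3

Possible rational roots are divisors of 12. Testing r = 3 gives 0, so (r - 3) is a factor.
Divide: r³ + 5r² - 28r + 12 = (r - 3)(r² + 8r - 4).
Apply the quadratic formula to r² + 8r - 4 = 0: r = (-8 ± √80)/2, i.e. r ≈ 0.4721 or r ≈ -8.4721.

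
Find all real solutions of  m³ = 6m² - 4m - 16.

Rearrange: m³ - 6m² + 4m + 16 = 0.
Possible rational roots are divisors of 16. Testing m = 4 gives 0, so (m - 4) is a factor.
Divide: m³ - 6m² + 4m + 16 = (m - 4)(m² - 2m - 4).
Apply the quadratic formula to m² - 2m - 4 = 0: m = (2 ± √20)/2, i.e. m ≈ 3.2361 or m ≈ -1.2361.

m = -1.2361 or m = 3.2361 or m = 4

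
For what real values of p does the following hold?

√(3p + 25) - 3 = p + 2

p = 0

Isolate the radical: √(3p + 25) = p + 5.
Square both sides: 3p + 25 = (p + 5)².
Expand and rearrange: p² + 7p = 0.
Solving gives p = 0 or p = -7.
Check each candidate in the original equation:
  p = 0: √(25) = 5, while p + 5 = 5 — valid.
  p = -7: √(4) = 2, while p + 5 = -2 — extraneous.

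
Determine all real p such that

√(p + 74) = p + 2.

Square both sides: p + 74 = (p + 2)².
Expand and rearrange: p² + 3p - 70 = 0.
Solving gives p = 7 or p = -10.
Check each candidate in the original equation:
  p = 7: √(81) = 9, while p + 2 = 9 — valid.
  p = -10: √(64) = 8, while p + 2 = -8 — extraneous.

p = 7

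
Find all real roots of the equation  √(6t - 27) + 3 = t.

Isolate the radical: √(6t - 27) = t - 3.
Square both sides: 6t - 27 = (t - 3)².
Expand and rearrange: t² - 12t + 36 = 0.
This gives the repeated root t = 6.
Check in the original equation:
  t = 6: √(9) = 3, while t - 3 = 3 — valid.

t = 6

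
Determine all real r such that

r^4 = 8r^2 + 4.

Let u = r^2. The equation becomes u^2 - 8u - 4 = 0.
By the quadratic formula, u = 4 + 2*sqrt(5) or u = 4 - 2*sqrt(5).
r^2 = 4 + 2*sqrt(5) gives r = +/-sqrt(4 + 2*sqrt(5)) ~= +/-2.9107.
r^2 = 4 - 2*sqrt(5) < 0 has no real solution.

r = -2.9107 or r = 2.9107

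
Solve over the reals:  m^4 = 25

Let u = m^2. The equation becomes u^2 - 25 = 0.
Factor: (u + 5)(u - 5) = 0, so u = -5 or u = 5.
m^2 = -5 < 0 has no real solution.
m^2 = 5 gives m = +/-sqrt(5) ~= +/-2.2361.

m = -2.2361 or m = 2.2361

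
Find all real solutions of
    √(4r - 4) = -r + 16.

Square both sides: 4r - 4 = (-r + 16)².
Expand and rearrange: r² - 36r + 260 = 0.
Solving gives r = 26 or r = 10.
Check each candidate in the original equation:
  r = 26: √(100) = 10, while -r + 16 = -10 — extraneous.
  r = 10: √(36) = 6, while -r + 16 = 6 — valid.

r = 10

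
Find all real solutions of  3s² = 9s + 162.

s = -6 or s = 9

Bring every term to one side: 3s² - 9s - 162 = 0.
Factor: 3(s + 6)(s - 9) = 0.
So s = -6 or s = 9.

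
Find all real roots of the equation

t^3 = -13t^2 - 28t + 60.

t = -9.2915 or t = -5 or t = 1.2915

Rearrange: t^3 + 13t^2 + 28t - 60 = 0.
Possible rational roots are divisors of -60. Testing t = -5 gives 0, so (t + 5) is a factor.
Divide: t^3 + 13t^2 + 28t - 60 = (t + 5)(t^2 + 8t - 12).
Apply the quadratic formula to t^2 + 8t - 12 = 0: t = (-8 +/- sqrt(112))/2, i.e. t ~= 1.2915 or t ~= -9.2915.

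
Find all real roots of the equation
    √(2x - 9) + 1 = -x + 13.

x = 9

Isolate the radical: √(2x - 9) = -x + 12.
Square both sides: 2x - 9 = (-x + 12)².
Expand and rearrange: x² - 26x + 153 = 0.
Solving gives x = 17 or x = 9.
Check each candidate in the original equation:
  x = 17: √(25) = 5, while -x + 12 = -5 — extraneous.
  x = 9: √(9) = 3, while -x + 12 = 3 — valid.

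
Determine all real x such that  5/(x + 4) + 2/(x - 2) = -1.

x = -10 or x = 1

Multiply both sides by (x + 4)(x - 2):
5(x - 2) + 2(x + 4) = -(x + 4)(x - 2).
Expand and collect terms: -x^2 - 9x + 10 = 0.
Factor or apply the quadratic formula: x = -10 or x = 1.
Neither value makes a denominator zero (x != -4, x != 2), so both are valid.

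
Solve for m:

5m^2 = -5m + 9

m = -1.9318 or m = 0.9318

Rearrange to standard form: 5m^2 + 5m - 9 = 0.
Discriminant: (5)^2 - 4*5*(-9) = 205.
Quadratic formula: m = (-5 +/- sqrt(205)) / 10.
So m = -1/2 + sqrt(205)/10 ~= 0.9318 or m = -sqrt(205)/10 - 1/2 ~= -1.9318.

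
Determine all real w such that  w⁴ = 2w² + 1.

w = -1.5538 or w = 1.5538

Let u = w². The equation becomes u² - 2u - 1 = 0.
By the quadratic formula, u = 1 + √(2) or u = 1 - √(2).
w² = 1 + √(2) gives w = ±√(1 + √(2)) ≈ ±1.5538.
w² = 1 - √(2) < 0 has no real solution.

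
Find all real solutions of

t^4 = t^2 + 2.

Let u = t^2. The equation becomes u^2 - u - 2 = 0.
Factor: (u - 2)(u + 1) = 0, so u = 2 or u = -1.
t^2 = 2 gives t = +/-sqrt(2) ~= +/-1.4142.
t^2 = -1 < 0 has no real solution.

t = -1.4142 or t = 1.4142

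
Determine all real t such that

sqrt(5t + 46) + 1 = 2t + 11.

t = -2

Isolate the radical: sqrt(5t + 46) = 2t + 10.
Square both sides: 5t + 46 = (2t + 10)^2.
Expand and rearrange: 4t^2 + 35t + 54 = 0.
Solving gives t = -2 or t = -6.75.
Check each candidate in the original equation:
  t = -2: sqrt(36) = 6, while 2t + 10 = 6 — valid.
  t = -6.75: sqrt(12.25) = 3.5, while 2t + 10 = -3.5 — extraneous.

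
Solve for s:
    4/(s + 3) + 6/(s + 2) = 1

Multiply both sides by (s + 3)(s + 2):
4(s + 2) + 6(s + 3) = (s + 3)(s + 2).
Expand and collect terms: s² - 5s - 20 = 0.
By the quadratic formula, s = (5 ± √105) / 2, so s ≈ 7.6235 or s ≈ -2.6235.
Neither value makes a denominator zero (s ≠ -3, s ≠ -2), so both are valid.

s = -2.6235 or s = 7.6235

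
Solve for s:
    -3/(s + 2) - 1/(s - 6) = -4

s = -1.2749 or s = 6.2749

Multiply both sides by (s + 2)(s - 6):
-3(s - 6) - (s + 2) = -4(s + 2)(s - 6).
Expand and collect terms: -4s² + 20s + 32 = 0.
By the quadratic formula, s = (-20 ± √912) / -8, so s ≈ -1.2749 or s ≈ 6.2749.
Neither value makes a denominator zero (s ≠ -2, s ≠ 6), so both are valid.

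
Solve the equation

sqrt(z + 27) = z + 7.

Square both sides: z + 27 = (z + 7)^2.
Expand and rearrange: z^2 + 13z + 22 = 0.
Solving gives z = -2 or z = -11.
Check each candidate in the original equation:
  z = -2: sqrt(25) = 5, while z + 7 = 5 — valid.
  z = -11: sqrt(16) = 4, while z + 7 = -4 — extraneous.

z = -2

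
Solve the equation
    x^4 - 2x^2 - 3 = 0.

Let u = x^2. The equation becomes u^2 - 2u - 3 = 0.
Factor: (u + 1)(u - 3) = 0, so u = -1 or u = 3.
x^2 = -1 < 0 has no real solution.
x^2 = 3 gives x = +/-sqrt(3) ~= +/-1.7321.

x = -1.7321 or x = 1.7321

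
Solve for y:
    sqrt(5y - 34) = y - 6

Square both sides: 5y - 34 = (y - 6)^2.
Expand and rearrange: y^2 - 17y + 70 = 0.
Solving gives y = 10 or y = 7.
Check each candidate in the original equation:
  y = 10: sqrt(16) = 4, while y - 6 = 4 — valid.
  y = 7: sqrt(1) = 1, while y - 6 = 1 — valid.

y = 7 or y = 10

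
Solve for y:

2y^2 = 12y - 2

y = 0.1716 or y = 5.8284

Rearrange to standard form: 2y^2 - 12y + 2 = 0.
Discriminant: (-12)^2 - 4*2*2 = 128.
Quadratic formula: y = (12 +/- sqrt(128)) / 4.
So y = 2*sqrt(2) + 3 ~= 5.8284 or y = 3 - 2*sqrt(2) ~= 0.1716.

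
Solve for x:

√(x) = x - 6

Square both sides: x = (x - 6)².
Expand and rearrange: x² - 13x + 36 = 0.
Solving gives x = 9 or x = 4.
Check each candidate in the original equation:
  x = 9: √(9) = 3, while x - 6 = 3 — valid.
  x = 4: √(4) = 2, while x - 6 = -2 — extraneous.

x = 9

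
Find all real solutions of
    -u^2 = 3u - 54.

Bring every term to one side: -u^2 - 3u + 54 = 0.
Factor: -1(u + 9)(u - 6) = 0.
So u = -9 or u = 6.

u = -9 or u = 6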